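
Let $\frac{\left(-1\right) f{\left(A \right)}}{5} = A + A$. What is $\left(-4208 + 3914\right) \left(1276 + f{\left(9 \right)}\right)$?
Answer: $-348684$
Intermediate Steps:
$f{\left(A \right)} = - 10 A$ ($f{\left(A \right)} = - 5 \left(A + A\right) = - 5 \cdot 2 A = - 10 A$)
$\left(-4208 + 3914\right) \left(1276 + f{\left(9 \right)}\right) = \left(-4208 + 3914\right) \left(1276 - 90\right) = - 294 \left(1276 - 90\right) = \left(-294\right) 1186 = -348684$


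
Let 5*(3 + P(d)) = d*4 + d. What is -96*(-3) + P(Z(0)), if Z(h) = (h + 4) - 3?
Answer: 286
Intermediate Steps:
Z(h) = 1 + h (Z(h) = (4 + h) - 3 = 1 + h)
P(d) = -3 + d (P(d) = -3 + (d*4 + d)/5 = -3 + (4*d + d)/5 = -3 + (5*d)/5 = -3 + d)
-96*(-3) + P(Z(0)) = -96*(-3) + (-3 + (1 + 0)) = 288 + (-3 + 1) = 288 - 2 = 286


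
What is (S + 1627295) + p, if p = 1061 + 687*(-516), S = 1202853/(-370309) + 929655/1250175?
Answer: 39315701468737328/30863403605 ≈ 1.2739e+6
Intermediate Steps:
S = -77301142392/30863403605 (S = 1202853*(-1/370309) + 929655*(1/1250175) = -1202853/370309 + 61977/83345 = -77301142392/30863403605 ≈ -2.5046)
p = -353431 (p = 1061 - 354492 = -353431)
(S + 1627295) + p = (-77301142392/30863403605 + 1627295) - 353431 = 50223785068256083/30863403605 - 353431 = 39315701468737328/30863403605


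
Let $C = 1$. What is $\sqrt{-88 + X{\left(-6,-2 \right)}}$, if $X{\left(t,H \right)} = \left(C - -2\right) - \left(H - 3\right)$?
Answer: $4 i \sqrt{5} \approx 8.9443 i$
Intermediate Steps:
$X{\left(t,H \right)} = 6 - H$ ($X{\left(t,H \right)} = \left(1 - -2\right) - \left(H - 3\right) = \left(1 + 2\right) - \left(-3 + H\right) = 3 - \left(-3 + H\right) = 6 - H$)
$\sqrt{-88 + X{\left(-6,-2 \right)}} = \sqrt{-88 + \left(6 - -2\right)} = \sqrt{-88 + \left(6 + 2\right)} = \sqrt{-88 + 8} = \sqrt{-80} = 4 i \sqrt{5}$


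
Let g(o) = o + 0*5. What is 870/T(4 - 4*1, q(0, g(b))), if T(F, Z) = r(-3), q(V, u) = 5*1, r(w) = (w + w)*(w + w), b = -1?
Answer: 145/6 ≈ 24.167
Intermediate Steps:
g(o) = o (g(o) = o + 0 = o)
r(w) = 4*w² (r(w) = (2*w)*(2*w) = 4*w²)
q(V, u) = 5
T(F, Z) = 36 (T(F, Z) = 4*(-3)² = 4*9 = 36)
870/T(4 - 4*1, q(0, g(b))) = 870/36 = 870*(1/36) = 145/6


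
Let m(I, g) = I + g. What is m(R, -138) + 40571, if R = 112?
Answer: 40545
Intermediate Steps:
m(R, -138) + 40571 = (112 - 138) + 40571 = -26 + 40571 = 40545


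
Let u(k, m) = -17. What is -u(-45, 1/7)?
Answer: 17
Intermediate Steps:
-u(-45, 1/7) = -1*(-17) = 17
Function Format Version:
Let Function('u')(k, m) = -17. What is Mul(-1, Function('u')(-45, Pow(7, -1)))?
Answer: 17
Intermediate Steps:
Mul(-1, Function('u')(-45, Pow(7, -1))) = Mul(-1, -17) = 17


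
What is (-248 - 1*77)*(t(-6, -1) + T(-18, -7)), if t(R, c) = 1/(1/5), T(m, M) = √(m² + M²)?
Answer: -1625 - 325*√373 ≈ -7901.8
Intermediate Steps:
T(m, M) = √(M² + m²)
t(R, c) = 5 (t(R, c) = 1/(⅕) = 5)
(-248 - 1*77)*(t(-6, -1) + T(-18, -7)) = (-248 - 1*77)*(5 + √((-7)² + (-18)²)) = (-248 - 77)*(5 + √(49 + 324)) = -325*(5 + √373) = -1625 - 325*√373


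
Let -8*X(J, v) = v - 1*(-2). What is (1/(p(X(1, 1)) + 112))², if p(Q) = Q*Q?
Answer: 4096/51509329 ≈ 7.9520e-5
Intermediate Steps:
X(J, v) = -¼ - v/8 (X(J, v) = -(v - 1*(-2))/8 = -(v + 2)/8 = -(2 + v)/8 = -¼ - v/8)
p(Q) = Q²
(1/(p(X(1, 1)) + 112))² = (1/((-¼ - ⅛*1)² + 112))² = (1/((-¼ - ⅛)² + 112))² = (1/((-3/8)² + 112))² = (1/(9/64 + 112))² = (1/(7177/64))² = (64/7177)² = 4096/51509329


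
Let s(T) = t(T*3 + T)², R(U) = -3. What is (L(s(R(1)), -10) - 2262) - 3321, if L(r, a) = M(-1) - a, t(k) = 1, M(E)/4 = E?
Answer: -5577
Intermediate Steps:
M(E) = 4*E
s(T) = 1 (s(T) = 1² = 1)
L(r, a) = -4 - a (L(r, a) = 4*(-1) - a = -4 - a)
(L(s(R(1)), -10) - 2262) - 3321 = ((-4 - 1*(-10)) - 2262) - 3321 = ((-4 + 10) - 2262) - 3321 = (6 - 2262) - 3321 = -2256 - 3321 = -5577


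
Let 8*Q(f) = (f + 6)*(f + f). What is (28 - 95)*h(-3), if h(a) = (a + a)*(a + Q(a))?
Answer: -4221/2 ≈ -2110.5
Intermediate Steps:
Q(f) = f*(6 + f)/4 (Q(f) = ((f + 6)*(f + f))/8 = ((6 + f)*(2*f))/8 = (2*f*(6 + f))/8 = f*(6 + f)/4)
h(a) = 2*a*(a + a*(6 + a)/4) (h(a) = (a + a)*(a + a*(6 + a)/4) = (2*a)*(a + a*(6 + a)/4) = 2*a*(a + a*(6 + a)/4))
(28 - 95)*h(-3) = (28 - 95)*((1/2)*(-3)**2*(10 - 3)) = -67*9*7/2 = -67*63/2 = -4221/2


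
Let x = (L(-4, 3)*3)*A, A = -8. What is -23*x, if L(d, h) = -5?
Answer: -2760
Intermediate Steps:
x = 120 (x = -5*3*(-8) = -15*(-8) = 120)
-23*x = -23*120 = -2760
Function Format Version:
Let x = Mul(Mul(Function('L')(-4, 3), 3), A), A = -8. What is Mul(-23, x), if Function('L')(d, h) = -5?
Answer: -2760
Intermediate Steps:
x = 120 (x = Mul(Mul(-5, 3), -8) = Mul(-15, -8) = 120)
Mul(-23, x) = Mul(-23, 120) = -2760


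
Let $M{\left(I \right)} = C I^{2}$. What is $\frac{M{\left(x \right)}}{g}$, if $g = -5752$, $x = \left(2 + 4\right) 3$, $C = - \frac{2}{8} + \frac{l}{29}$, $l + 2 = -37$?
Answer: $\frac{14985}{166808} \approx 0.089834$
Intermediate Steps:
$l = -39$ ($l = -2 - 37 = -39$)
$C = - \frac{185}{116}$ ($C = - \frac{2}{8} - \frac{39}{29} = \left(-2\right) \frac{1}{8} - \frac{39}{29} = - \frac{1}{4} - \frac{39}{29} = - \frac{185}{116} \approx -1.5948$)
$x = 18$ ($x = 6 \cdot 3 = 18$)
$M{\left(I \right)} = - \frac{185 I^{2}}{116}$
$\frac{M{\left(x \right)}}{g} = \frac{\left(- \frac{185}{116}\right) 18^{2}}{-5752} = \left(- \frac{185}{116}\right) 324 \left(- \frac{1}{5752}\right) = \left(- \frac{14985}{29}\right) \left(- \frac{1}{5752}\right) = \frac{14985}{166808}$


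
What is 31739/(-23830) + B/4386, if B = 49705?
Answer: 261315724/26129595 ≈ 10.001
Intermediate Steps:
31739/(-23830) + B/4386 = 31739/(-23830) + 49705/4386 = 31739*(-1/23830) + 49705*(1/4386) = -31739/23830 + 49705/4386 = 261315724/26129595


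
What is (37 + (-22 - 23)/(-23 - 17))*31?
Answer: 9455/8 ≈ 1181.9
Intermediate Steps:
(37 + (-22 - 23)/(-23 - 17))*31 = (37 - 45/(-40))*31 = (37 - 45*(-1/40))*31 = (37 + 9/8)*31 = (305/8)*31 = 9455/8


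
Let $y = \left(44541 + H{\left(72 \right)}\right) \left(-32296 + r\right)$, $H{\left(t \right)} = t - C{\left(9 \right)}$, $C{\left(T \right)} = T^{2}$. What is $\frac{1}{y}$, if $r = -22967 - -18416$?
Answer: $- \frac{1}{1640870604} \approx -6.0943 \cdot 10^{-10}$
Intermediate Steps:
$r = -4551$ ($r = -22967 + 18416 = -4551$)
$H{\left(t \right)} = -81 + t$ ($H{\left(t \right)} = t - 9^{2} = t - 81 = -81 + t$)
$y = -1640870604$ ($y = \left(44541 + \left(-81 + 72\right)\right) \left(-32296 - 4551\right) = \left(44541 - 9\right) \left(-36847\right) = 44532 \left(-36847\right) = -1640870604$)
$\frac{1}{y} = \frac{1}{-1640870604} = - \frac{1}{1640870604}$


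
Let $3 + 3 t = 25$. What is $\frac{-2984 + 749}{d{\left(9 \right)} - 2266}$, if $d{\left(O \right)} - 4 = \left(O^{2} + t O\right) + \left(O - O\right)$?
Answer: $\frac{149}{141} \approx 1.0567$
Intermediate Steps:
$t = \frac{22}{3}$ ($t = -1 + \frac{1}{3} \cdot 25 = -1 + \frac{25}{3} = \frac{22}{3} \approx 7.3333$)
$d{\left(O \right)} = 4 + O^{2} + \frac{22 O}{3}$ ($d{\left(O \right)} = 4 + \left(\left(O^{2} + \frac{22 O}{3}\right) + \left(O - O\right)\right) = 4 + \left(\left(O^{2} + \frac{22 O}{3}\right) + 0\right) = 4 + \left(O^{2} + \frac{22 O}{3}\right) = 4 + O^{2} + \frac{22 O}{3}$)
$\frac{-2984 + 749}{d{\left(9 \right)} - 2266} = \frac{-2984 + 749}{\left(4 + 9^{2} + \frac{22}{3} \cdot 9\right) - 2266} = - \frac{2235}{\left(4 + 81 + 66\right) - 2266} = - \frac{2235}{151 - 2266} = - \frac{2235}{-2115} = \left(-2235\right) \left(- \frac{1}{2115}\right) = \frac{149}{141}$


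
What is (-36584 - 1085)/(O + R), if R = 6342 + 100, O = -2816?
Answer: -37669/3626 ≈ -10.389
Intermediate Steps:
R = 6442
(-36584 - 1085)/(O + R) = (-36584 - 1085)/(-2816 + 6442) = -37669/3626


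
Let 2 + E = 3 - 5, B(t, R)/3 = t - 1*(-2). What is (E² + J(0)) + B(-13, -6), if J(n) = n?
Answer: -17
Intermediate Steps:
B(t, R) = 6 + 3*t (B(t, R) = 3*(t - 1*(-2)) = 3*(t + 2) = 3*(2 + t) = 6 + 3*t)
E = -4 (E = -2 + (3 - 5) = -2 - 2 = -4)
(E² + J(0)) + B(-13, -6) = ((-4)² + 0) + (6 + 3*(-13)) = (16 + 0) + (6 - 39) = 16 - 33 = -17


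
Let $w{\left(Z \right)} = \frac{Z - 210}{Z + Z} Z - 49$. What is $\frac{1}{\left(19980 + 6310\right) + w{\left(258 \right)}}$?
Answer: $\frac{1}{26265} \approx 3.8073 \cdot 10^{-5}$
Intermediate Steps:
$w{\left(Z \right)} = -154 + \frac{Z}{2}$ ($w{\left(Z \right)} = \frac{-210 + Z}{2 Z} Z - 49 = \left(-105 + \frac{Z}{2}\right) - 49 = -154 + \frac{Z}{2}$)
$\frac{1}{\left(19980 + 6310\right) + w{\left(258 \right)}} = \frac{1}{\left(19980 + 6310\right) + \left(-154 + \frac{1}{2} \cdot 258\right)} = \frac{1}{26290 + \left(-154 + 129\right)} = \frac{1}{26290 - 25} = \frac{1}{26265}$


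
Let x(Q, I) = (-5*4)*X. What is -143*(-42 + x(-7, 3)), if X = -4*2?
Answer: -16874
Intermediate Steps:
X = -8
x(Q, I) = 160 (x(Q, I) = -5*4*(-8) = -20*(-8) = 160)
-143*(-42 + x(-7, 3)) = -143*(-42 + 160) = -143*118 = -16874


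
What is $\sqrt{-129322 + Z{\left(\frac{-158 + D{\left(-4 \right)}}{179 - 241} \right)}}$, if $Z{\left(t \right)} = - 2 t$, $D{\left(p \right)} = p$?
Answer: $\frac{2 i \sqrt{31070866}}{31} \approx 359.62 i$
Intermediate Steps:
$\sqrt{-129322 + Z{\left(\frac{-158 + D{\left(-4 \right)}}{179 - 241} \right)}} = \sqrt{-129322 - 2 \frac{-158 - 4}{179 - 241}} = \sqrt{-129322 - 2 \left(- \frac{162}{-62}\right)} = \sqrt{-129322 - 2 \left(\left(-162\right) \left(- \frac{1}{62}\right)\right)} = \sqrt{-129322 - \frac{162}{31}} = \sqrt{- \frac{4009144}{31}} = \frac{2 i \sqrt{31070866}}{31}$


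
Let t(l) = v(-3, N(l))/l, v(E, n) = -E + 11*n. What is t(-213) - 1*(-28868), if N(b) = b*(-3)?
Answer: 2047284/71 ≈ 28835.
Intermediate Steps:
N(b) = -3*b
t(l) = (3 - 33*l)/l (t(l) = (-1*(-3) + 11*(-3*l))/l = (3 - 33*l)/l)
t(-213) - 1*(-28868) = (-33 + 3/(-213)) - 1*(-28868) = (-33 + 3*(-1/213)) + 28868 = (-33 - 1/71) + 28868 = -2344/71 + 28868 = 2047284/71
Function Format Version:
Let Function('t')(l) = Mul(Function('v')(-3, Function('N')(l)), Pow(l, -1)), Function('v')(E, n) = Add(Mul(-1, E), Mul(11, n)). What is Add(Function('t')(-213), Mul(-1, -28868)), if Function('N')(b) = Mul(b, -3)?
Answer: Rational(2047284, 71) ≈ 28835.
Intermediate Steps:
Function('N')(b) = Mul(-3, b)
Function('t')(l) = Mul(Pow(l, -1), Add(3, Mul(-33, l))) (Function('t')(l) = Mul(Add(Mul(-1, -3), Mul(11, Mul(-3, l))), Pow(l, -1)) = Mul(Add(3, Mul(-33, l)), Pow(l, -1)) = Mul(Pow(l, -1), Add(3, Mul(-33, l))))
Add(Function('t')(-213), Mul(-1, -28868)) = Add(Add(-33, Mul(3, Pow(-213, -1))), Mul(-1, -28868)) = Add(Add(-33, Mul(3, Rational(-1, 213))), 28868) = Add(Add(-33, Rational(-1, 71)), 28868) = Add(Rational(-2344, 71), 28868) = Rational(2047284, 71)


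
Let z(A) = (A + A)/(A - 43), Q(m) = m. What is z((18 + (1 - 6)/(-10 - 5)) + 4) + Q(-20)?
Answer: -687/31 ≈ -22.161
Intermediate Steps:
z(A) = 2*A/(-43 + A) (z(A) = (2*A)/(-43 + A) = 2*A/(-43 + A))
z((18 + (1 - 6)/(-10 - 5)) + 4) + Q(-20) = 2*((18 + (1 - 6)/(-10 - 5)) + 4)/(-43 + ((18 + (1 - 6)/(-10 - 5)) + 4)) - 20 = 2*((18 - 5/(-15)) + 4)/(-43 + ((18 - 5/(-15)) + 4)) - 20 = 2*((18 - 5*(-1/15)) + 4)/(-43 + ((18 - 5*(-1/15)) + 4)) - 20 = 2*((18 + 1/3) + 4)/(-43 + ((18 + 1/3) + 4)) - 20 = 2*(55/3 + 4)/(-43 + (55/3 + 4)) - 20 = 2*(67/3)/(-43 + 67/3) - 20 = 2*(67/3)/(-62/3) - 20 = 2*(67/3)*(-3/62) - 20 = -67/31 - 20 = -687/31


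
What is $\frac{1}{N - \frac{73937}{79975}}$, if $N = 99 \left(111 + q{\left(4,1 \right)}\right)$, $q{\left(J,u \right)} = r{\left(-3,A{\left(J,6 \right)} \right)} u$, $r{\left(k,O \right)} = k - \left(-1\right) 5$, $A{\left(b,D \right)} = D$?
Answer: $\frac{79975}{894606388} \approx 8.9397 \cdot 10^{-5}$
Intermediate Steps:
$r{\left(k,O \right)} = 5 + k$ ($r{\left(k,O \right)} = k - -5 = k + 5 = 5 + k$)
$q{\left(J,u \right)} = 2 u$ ($q{\left(J,u \right)} = \left(5 - 3\right) u = 2 u$)
$N = 11187$ ($N = 99 \left(111 + 2 \cdot 1\right) = 99 \left(111 + 2\right) = 99 \cdot 113 = 11187$)
$\frac{1}{N - \frac{73937}{79975}} = \frac{1}{11187 - \frac{73937}{79975}} = \frac{1}{\frac{894606388}{79975}} = \frac{79975}{894606388}$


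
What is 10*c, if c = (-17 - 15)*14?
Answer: -4480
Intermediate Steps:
c = -448 (c = -32*14 = -448)
10*c = 10*(-448) = -4480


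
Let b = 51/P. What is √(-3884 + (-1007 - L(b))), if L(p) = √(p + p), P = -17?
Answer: √(-4891 - I*√6) ≈ 0.0175 - 69.936*I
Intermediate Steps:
b = -3 (b = 51/(-17) = 51*(-1/17) = -3)
L(p) = √2*√p (L(p) = √(2*p) = √2*√p)
√(-3884 + (-1007 - L(b))) = √(-3884 + (-1007 - √2*√(-3))) = √(-3884 + (-1007 - √2*I*√3)) = √(-3884 + (-1007 - I*√6)) = √(-4891 - I*√6)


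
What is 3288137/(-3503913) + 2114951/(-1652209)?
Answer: -12843293847896/5789196593817 ≈ -2.2185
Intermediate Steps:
3288137/(-3503913) + 2114951/(-1652209) = 3288137*(-1/3503913) + 2114951*(-1/1652209) = -3288137/3503913 - 2114951/1652209 = -12843293847896/5789196593817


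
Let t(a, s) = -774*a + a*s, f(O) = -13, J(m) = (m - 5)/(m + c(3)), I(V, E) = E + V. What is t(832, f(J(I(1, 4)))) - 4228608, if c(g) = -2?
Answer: -4883392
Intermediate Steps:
J(m) = (-5 + m)/(-2 + m) (J(m) = (m - 5)/(m - 2) = (-5 + m)/(-2 + m))
t(832, f(J(I(1, 4)))) - 4228608 = 832*(-774 - 13) - 4228608 = 832*(-787) - 4228608 = -654784 - 4228608 = -4883392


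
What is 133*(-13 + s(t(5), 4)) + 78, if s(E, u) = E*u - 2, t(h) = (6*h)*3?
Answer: 45963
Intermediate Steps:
t(h) = 18*h
s(E, u) = -2 + E*u
133*(-13 + s(t(5), 4)) + 78 = 133*(-13 + (-2 + (18*5)*4)) + 78 = 133*(-13 + (-2 + 90*4)) + 78 = 133*(-13 + (-2 + 360)) + 78 = 133*(-13 + 358) + 78 = 133*345 + 78 = 45885 + 78 = 45963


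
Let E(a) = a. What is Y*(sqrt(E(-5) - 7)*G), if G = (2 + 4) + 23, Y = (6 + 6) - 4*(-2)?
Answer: 1160*I*sqrt(3) ≈ 2009.2*I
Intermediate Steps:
Y = 20 (Y = 12 + 8 = 20)
G = 29 (G = 6 + 23 = 29)
Y*(sqrt(E(-5) - 7)*G) = 20*(sqrt(-5 - 7)*29) = 20*(sqrt(-12)*29) = 20*((2*I*sqrt(3))*29) = 20*(58*I*sqrt(3)) = 1160*I*sqrt(3)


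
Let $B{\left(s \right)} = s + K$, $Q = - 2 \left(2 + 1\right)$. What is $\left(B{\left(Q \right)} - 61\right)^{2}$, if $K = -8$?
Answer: $5625$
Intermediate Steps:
$Q = -6$ ($Q = \left(-2\right) 3 = -6$)
$B{\left(s \right)} = -8 + s$ ($B{\left(s \right)} = s - 8 = -8 + s$)
$\left(B{\left(Q \right)} - 61\right)^{2} = \left(\left(-8 - 6\right) - 61\right)^{2} = \left(-14 - 61\right)^{2} = \left(-75\right)^{2} = 5625$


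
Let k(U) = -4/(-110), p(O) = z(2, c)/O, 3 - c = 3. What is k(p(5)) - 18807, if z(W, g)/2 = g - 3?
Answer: -1034383/55 ≈ -18807.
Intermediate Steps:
c = 0 (c = 3 - 1*3 = 3 - 3 = 0)
z(W, g) = -6 + 2*g (z(W, g) = 2*(g - 3) = 2*(-3 + g) = -6 + 2*g)
p(O) = -6/O (p(O) = (-6 + 2*0)/O = (-6 + 0)/O = -6/O)
k(U) = 2/55 (k(U) = -4*(-1/110) = 2/55)
k(p(5)) - 18807 = 2/55 - 18807 = -1034383/55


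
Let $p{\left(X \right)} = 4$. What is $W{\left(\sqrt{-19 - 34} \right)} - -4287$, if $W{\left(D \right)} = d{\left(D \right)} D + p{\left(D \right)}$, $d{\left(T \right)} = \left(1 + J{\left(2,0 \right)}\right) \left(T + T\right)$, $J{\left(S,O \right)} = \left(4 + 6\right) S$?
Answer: $2065$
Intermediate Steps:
$J{\left(S,O \right)} = 10 S$
$d{\left(T \right)} = 42 T$ ($d{\left(T \right)} = \left(1 + 10 \cdot 2\right) \left(T + T\right) = \left(1 + 20\right) 2 T = 21 \cdot 2 T = 42 T$)
$W{\left(D \right)} = 4 + 42 D^{2}$ ($W{\left(D \right)} = 42 D D + 4 = 42 D^{2} + 4 = 4 + 42 D^{2}$)
$W{\left(\sqrt{-19 - 34} \right)} - -4287 = \left(4 + 42 \left(\sqrt{-19 - 34}\right)^{2}\right) - -4287 = \left(4 + 42 \left(\sqrt{-53}\right)^{2}\right) + 4287 = \left(4 + 42 \left(i \sqrt{53}\right)^{2}\right) + 4287 = \left(4 + 42 \left(-53\right)\right) + 4287 = \left(4 - 2226\right) + 4287 = -2222 + 4287 = 2065$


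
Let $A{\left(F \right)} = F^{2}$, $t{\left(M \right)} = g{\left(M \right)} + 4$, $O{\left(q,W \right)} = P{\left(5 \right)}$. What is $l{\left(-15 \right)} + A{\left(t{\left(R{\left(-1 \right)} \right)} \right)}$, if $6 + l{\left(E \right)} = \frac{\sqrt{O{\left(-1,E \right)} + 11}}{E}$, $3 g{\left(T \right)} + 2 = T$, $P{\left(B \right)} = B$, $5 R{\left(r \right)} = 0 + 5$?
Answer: $\frac{323}{45} \approx 7.1778$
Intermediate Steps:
$R{\left(r \right)} = 1$ ($R{\left(r \right)} = \frac{0 + 5}{5} = \frac{1}{5} \cdot 5 = 1$)
$g{\left(T \right)} = - \frac{2}{3} + \frac{T}{3}$
$O{\left(q,W \right)} = 5$
$t{\left(M \right)} = \frac{10}{3} + \frac{M}{3}$ ($t{\left(M \right)} = \left(- \frac{2}{3} + \frac{M}{3}\right) + 4 = \frac{10}{3} + \frac{M}{3}$)
$l{\left(E \right)} = -6 + \frac{4}{E}$ ($l{\left(E \right)} = -6 + \frac{\sqrt{5 + 11}}{E} = -6 + \frac{\sqrt{16}}{E} = -6 + \frac{4}{E}$)
$l{\left(-15 \right)} + A{\left(t{\left(R{\left(-1 \right)} \right)} \right)} = \left(-6 + \frac{4}{-15}\right) + \left(\frac{10}{3} + \frac{1}{3} \cdot 1\right)^{2} = \left(-6 + 4 \left(- \frac{1}{15}\right)\right) + \left(\frac{10}{3} + \frac{1}{3}\right)^{2} = \left(-6 - \frac{4}{15}\right) + \left(\frac{11}{3}\right)^{2} = - \frac{94}{15} + \frac{121}{9} = \frac{323}{45}$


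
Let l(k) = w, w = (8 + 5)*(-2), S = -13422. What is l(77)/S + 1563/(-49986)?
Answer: -364425/12424298 ≈ -0.029332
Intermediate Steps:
w = -26 (w = 13*(-2) = -26)
l(k) = -26
l(77)/S + 1563/(-49986) = -26/(-13422) + 1563/(-49986) = -26*(-1/13422) + 1563*(-1/49986) = 13/6711 - 521/16662 = -364425/12424298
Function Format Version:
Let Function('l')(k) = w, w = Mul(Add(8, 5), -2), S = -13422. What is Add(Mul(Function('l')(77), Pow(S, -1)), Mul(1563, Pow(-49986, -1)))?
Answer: Rational(-364425, 12424298) ≈ -0.029332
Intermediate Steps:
w = -26 (w = Mul(13, -2) = -26)
Function('l')(k) = -26
Add(Mul(Function('l')(77), Pow(S, -1)), Mul(1563, Pow(-49986, -1))) = Add(Mul(-26, Pow(-13422, -1)), Mul(1563, Pow(-49986, -1))) = Add(Mul(-26, Rational(-1, 13422)), Mul(1563, Rational(-1, 49986))) = Add(Rational(13, 6711), Rational(-521, 16662)) = Rational(-364425, 12424298)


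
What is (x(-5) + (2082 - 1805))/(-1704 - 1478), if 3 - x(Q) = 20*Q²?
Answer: 110/1591 ≈ 0.069139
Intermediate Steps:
x(Q) = 3 - 20*Q²
(x(-5) + (2082 - 1805))/(-1704 - 1478) = ((3 - 20*(-5)²) + (2082 - 1805))/(-1704 - 1478) = ((3 - 20*25) + 277)/(-3182) = ((3 - 500) + 277)*(-1/3182) = (-497 + 277)*(-1/3182) = -220*(-1/3182) = 110/1591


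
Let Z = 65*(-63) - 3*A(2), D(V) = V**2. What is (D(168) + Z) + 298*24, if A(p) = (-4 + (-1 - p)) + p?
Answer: 31296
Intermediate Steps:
A(p) = -5 (A(p) = (-5 - p) + p = -5)
Z = -4080 (Z = 65*(-63) - 3*(-5) = -4095 + 15 = -4080)
(D(168) + Z) + 298*24 = (168**2 - 4080) + 298*24 = (28224 - 4080) + 7152 = 24144 + 7152 = 31296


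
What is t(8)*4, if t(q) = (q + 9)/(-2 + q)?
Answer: 34/3 ≈ 11.333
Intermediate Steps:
t(q) = (9 + q)/(-2 + q)
t(8)*4 = ((9 + 8)/(-2 + 8))*4 = (17/6)*4 = 34/3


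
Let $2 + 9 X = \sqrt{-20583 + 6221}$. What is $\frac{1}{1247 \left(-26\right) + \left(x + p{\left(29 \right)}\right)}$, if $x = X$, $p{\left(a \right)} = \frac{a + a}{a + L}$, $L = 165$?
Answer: $- \frac{24709687947}{801135741358979} - \frac{84681 i \sqrt{14362}}{801135741358979} \approx -3.0843 \cdot 10^{-5} - 1.2667 \cdot 10^{-8} i$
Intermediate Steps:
$p{\left(a \right)} = \frac{2 a}{165 + a}$ ($p{\left(a \right)} = \frac{a + a}{a + 165} = \frac{2 a}{165 + a}$)
$X = - \frac{2}{9} + \frac{i \sqrt{14362}}{9}$ ($X = - \frac{2}{9} + \frac{\sqrt{-20583 + 6221}}{9} = - \frac{2}{9} + \frac{\sqrt{-14362}}{9} = - \frac{2}{9} + \frac{i \sqrt{14362}}{9} \approx -0.22222 + 13.316 i$)
$x = - \frac{2}{9} + \frac{i \sqrt{14362}}{9} \approx -0.22222 + 13.316 i$
$\frac{1}{1247 \left(-26\right) + \left(x + p{\left(29 \right)}\right)} = \frac{1}{1247 \left(-26\right) - \left(\frac{2}{9} - \frac{58}{165 + 29} - \frac{i \sqrt{14362}}{9}\right)} = \frac{1}{-32422 - \left(\frac{2}{9} - \frac{29}{97} - \frac{i \sqrt{14362}}{9}\right)} = \frac{1}{-32422 + \left(\left(- \frac{2}{9} + \frac{i \sqrt{14362}}{9}\right) + \frac{29}{97}\right)} = \frac{1}{-32422 + \left(\frac{67}{873} + \frac{i \sqrt{14362}}{9}\right)} = \frac{1}{- \frac{28304339}{873} + \frac{i \sqrt{14362}}{9}}$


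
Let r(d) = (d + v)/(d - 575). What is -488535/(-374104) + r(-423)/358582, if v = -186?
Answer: 6243918767307/4781380950248 ≈ 1.3059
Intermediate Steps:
r(d) = (-186 + d)/(-575 + d) (r(d) = (d - 186)/(d - 575) = (-186 + d)/(-575 + d))
-488535/(-374104) + r(-423)/358582 = -488535/(-374104) + ((-186 - 423)/(-575 - 423))/358582 = -488535*(-1/374104) + (-609/(-998))*(1/358582) = 488535/374104 - 1/998*(-609)*(1/358582) = 488535/374104 + (609/998)*(1/358582) = 488535/374104 + 87/51123548 = 6243918767307/4781380950248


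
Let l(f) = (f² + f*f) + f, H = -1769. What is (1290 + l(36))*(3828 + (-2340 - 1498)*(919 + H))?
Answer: 12796689504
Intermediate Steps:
l(f) = f + 2*f² (l(f) = (f² + f²) + f = 2*f² + f = f + 2*f²)
(1290 + l(36))*(3828 + (-2340 - 1498)*(919 + H)) = (1290 + 36*(1 + 2*36))*(3828 + (-2340 - 1498)*(919 - 1769)) = (1290 + 36*(1 + 72))*(3828 - 3838*(-850)) = (1290 + 36*73)*(3828 + 3262300) = (1290 + 2628)*3266128 = 3918*3266128 = 12796689504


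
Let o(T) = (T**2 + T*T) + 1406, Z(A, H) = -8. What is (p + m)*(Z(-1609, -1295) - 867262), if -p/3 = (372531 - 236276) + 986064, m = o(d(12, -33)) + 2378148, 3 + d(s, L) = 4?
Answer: 856343265270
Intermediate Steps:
d(s, L) = 1 (d(s, L) = -3 + 4 = 1)
o(T) = 1406 + 2*T**2 (o(T) = (T**2 + T**2) + 1406 = 2*T**2 + 1406 = 1406 + 2*T**2)
m = 2379556 (m = (1406 + 2*1**2) + 2378148 = (1406 + 2*1) + 2378148 = (1406 + 2) + 2378148 = 1408 + 2378148 = 2379556)
p = -3366957 (p = -3*((372531 - 236276) + 986064) = -3*(136255 + 986064) = -3*1122319 = -3366957)
(p + m)*(Z(-1609, -1295) - 867262) = (-3366957 + 2379556)*(-8 - 867262) = -987401*(-867270) = 856343265270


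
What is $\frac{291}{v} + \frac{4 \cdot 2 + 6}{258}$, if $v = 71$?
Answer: $\frac{38036}{9159} \approx 4.1529$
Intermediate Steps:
$\frac{291}{v} + \frac{4 \cdot 2 + 6}{258} = \frac{291}{71} + \frac{4 \cdot 2 + 6}{258} = 291 \cdot \frac{1}{71} + \left(8 + 6\right) \frac{1}{258} = \frac{291}{71} + 14 \cdot \frac{1}{258} = \frac{291}{71} + \frac{7}{129} = \frac{38036}{9159}$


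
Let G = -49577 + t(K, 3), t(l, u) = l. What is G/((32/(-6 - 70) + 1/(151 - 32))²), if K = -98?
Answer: -253944610675/870489 ≈ -2.9173e+5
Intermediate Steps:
G = -49675 (G = -49577 - 98 = -49675)
G/((32/(-6 - 70) + 1/(151 - 32))²) = -49675/(32/(-6 - 70) + 1/(151 - 32))² = -49675/(32/(-76) + 1/119)² = -49675/(32*(-1/76) + 1/119)² = -49675/(-8/19 + 1/119)² = -49675/((-933/2261)²) = -49675/870489/5112121 = -49675*5112121/870489 = -253944610675/870489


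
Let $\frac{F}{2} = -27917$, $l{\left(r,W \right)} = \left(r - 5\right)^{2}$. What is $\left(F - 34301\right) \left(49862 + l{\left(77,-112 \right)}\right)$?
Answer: $-4961571210$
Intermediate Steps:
$l{\left(r,W \right)} = \left(-5 + r\right)^{2}$
$F = -55834$ ($F = 2 \left(-27917\right) = -55834$)
$\left(F - 34301\right) \left(49862 + l{\left(77,-112 \right)}\right) = \left(-55834 - 34301\right) \left(49862 + \left(-5 + 77\right)^{2}\right) = - 90135 \left(49862 + 72^{2}\right) = - 90135 \left(49862 + 5184\right) = \left(-90135\right) 55046 = -4961571210$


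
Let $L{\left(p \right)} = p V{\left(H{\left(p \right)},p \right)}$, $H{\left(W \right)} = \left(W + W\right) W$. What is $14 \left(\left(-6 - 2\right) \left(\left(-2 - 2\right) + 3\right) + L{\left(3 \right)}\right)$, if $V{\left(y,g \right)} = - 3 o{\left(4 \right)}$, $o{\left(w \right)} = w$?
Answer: $-392$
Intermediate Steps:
$H{\left(W \right)} = 2 W^{2}$ ($H{\left(W \right)} = 2 W W = 2 W^{2}$)
$V{\left(y,g \right)} = -12$ ($V{\left(y,g \right)} = \left(-3\right) 4 = -12$)
$L{\left(p \right)} = - 12 p$ ($L{\left(p \right)} = p \left(-12\right) = - 12 p$)
$14 \left(\left(-6 - 2\right) \left(\left(-2 - 2\right) + 3\right) + L{\left(3 \right)}\right) = 14 \left(\left(-6 - 2\right) \left(\left(-2 - 2\right) + 3\right) - 36\right) = 14 \left(- 8 \left(-4 + 3\right) - 36\right) = 14 \left(\left(-8\right) \left(-1\right) - 36\right) = 14 \left(8 - 36\right) = 14 \left(-28\right) = -392$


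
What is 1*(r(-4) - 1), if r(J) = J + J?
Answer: -9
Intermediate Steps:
r(J) = 2*J
1*(r(-4) - 1) = 1*(2*(-4) - 1) = 1*(-8 - 1) = 1*(-9) = -9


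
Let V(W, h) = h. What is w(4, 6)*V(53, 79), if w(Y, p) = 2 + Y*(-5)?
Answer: -1422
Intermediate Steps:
w(Y, p) = 2 - 5*Y
w(4, 6)*V(53, 79) = (2 - 5*4)*79 = (2 - 20)*79 = -18*79 = -1422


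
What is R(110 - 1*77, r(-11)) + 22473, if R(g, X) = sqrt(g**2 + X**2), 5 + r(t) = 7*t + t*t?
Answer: 22473 + 3*sqrt(290) ≈ 22524.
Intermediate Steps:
r(t) = -5 + t**2 + 7*t (r(t) = -5 + (7*t + t*t) = -5 + (7*t + t**2) = -5 + (t**2 + 7*t) = -5 + t**2 + 7*t)
R(g, X) = sqrt(X**2 + g**2)
R(110 - 1*77, r(-11)) + 22473 = sqrt((-5 + (-11)**2 + 7*(-11))**2 + (110 - 1*77)**2) + 22473 = sqrt((-5 + 121 - 77)**2 + (110 - 77)**2) + 22473 = sqrt(39**2 + 33**2) + 22473 = sqrt(1521 + 1089) + 22473 = sqrt(2610) + 22473 = 3*sqrt(290) + 22473 = 22473 + 3*sqrt(290)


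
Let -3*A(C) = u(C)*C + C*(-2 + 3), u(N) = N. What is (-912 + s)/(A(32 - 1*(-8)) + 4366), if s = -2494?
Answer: -5109/5729 ≈ -0.89178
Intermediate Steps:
A(C) = -C/3 - C²/3 (A(C) = -(C*C + C*(-2 + 3))/3 = -(C² + C*1)/3 = -(C² + C)/3 = -(C + C²)/3 = -C/3 - C²/3)
(-912 + s)/(A(32 - 1*(-8)) + 4366) = (-912 - 2494)/(-(32 - 1*(-8))*(1 + (32 - 1*(-8)))/3 + 4366) = -3406/(-(32 + 8)*(1 + (32 + 8))/3 + 4366) = -3406/(-⅓*40*(1 + 40) + 4366) = -3406/(-⅓*40*41 + 4366) = -3406/(-1640/3 + 4366) = -3406/11458/3 = -3406*3/11458 = -5109/5729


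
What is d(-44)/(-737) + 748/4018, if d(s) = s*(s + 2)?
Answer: -312454/134603 ≈ -2.3213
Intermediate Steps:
d(s) = s*(2 + s)
d(-44)/(-737) + 748/4018 = -44*(2 - 44)/(-737) + 748/4018 = -44*(-42)*(-1/737) + 748*(1/4018) = 1848*(-1/737) + 374/2009 = -168/67 + 374/2009 = -312454/134603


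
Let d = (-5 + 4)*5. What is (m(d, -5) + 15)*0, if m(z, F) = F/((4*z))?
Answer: 0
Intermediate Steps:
d = -5 (d = -1*5 = -5)
m(z, F) = F/(4*z) (m(z, F) = F*(1/(4*z)) = F/(4*z))
(m(d, -5) + 15)*0 = ((¼)*(-5)/(-5) + 15)*0 = ((¼)*(-5)*(-⅕) + 15)*0 = (¼ + 15)*0 = (61/4)*0 = 0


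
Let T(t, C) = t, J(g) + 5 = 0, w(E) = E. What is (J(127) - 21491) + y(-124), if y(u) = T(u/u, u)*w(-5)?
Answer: -21501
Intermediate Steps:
J(g) = -5 (J(g) = -5 + 0 = -5)
y(u) = -5 (y(u) = (u/u)*(-5) = 1*(-5) = -5)
(J(127) - 21491) + y(-124) = (-5 - 21491) - 5 = -21496 - 5 = -21501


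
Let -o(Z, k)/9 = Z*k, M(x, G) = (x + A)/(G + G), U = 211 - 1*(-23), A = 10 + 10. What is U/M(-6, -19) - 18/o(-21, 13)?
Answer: -173396/273 ≈ -635.15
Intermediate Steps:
A = 20
U = 234 (U = 211 + 23 = 234)
M(x, G) = (20 + x)/(2*G) (M(x, G) = (x + 20)/(G + G) = (20 + x)/((2*G)) = (20 + x)*(1/(2*G)) = (20 + x)/(2*G))
o(Z, k) = -9*Z*k
U/M(-6, -19) - 18/o(-21, 13) = 234/(((½)*(20 - 6)/(-19))) - 18/((-9*(-21)*13)) = 234/(((½)*(-1/19)*14)) - 18/2457 = 234/(-7/19) - 18*1/2457 = 234*(-19/7) - 2/273 = -4446/7 - 2/273 = -173396/273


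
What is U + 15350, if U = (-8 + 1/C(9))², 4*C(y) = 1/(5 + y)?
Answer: 17654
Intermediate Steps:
C(y) = 1/(4*(5 + y))
U = 2304 (U = (-8 + 1/(1/(4*(5 + 9))))² = (-8 + 1/((¼)/14))² = (-8 + 1/((¼)*(1/14)))² = (-8 + 1/(1/56))² = (-8 + 56)² = 48² = 2304)
U + 15350 = 2304 + 15350 = 17654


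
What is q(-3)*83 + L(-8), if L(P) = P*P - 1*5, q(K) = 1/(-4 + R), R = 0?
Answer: 153/4 ≈ 38.250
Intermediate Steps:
q(K) = -1/4 (q(K) = 1/(-4 + 0) = 1/(-4) = -1/4)
L(P) = -5 + P**2 (L(P) = P**2 - 5 = -5 + P**2)
q(-3)*83 + L(-8) = -1/4*83 + (-5 + (-8)**2) = -83/4 + (-5 + 64) = -83/4 + 59 = 153/4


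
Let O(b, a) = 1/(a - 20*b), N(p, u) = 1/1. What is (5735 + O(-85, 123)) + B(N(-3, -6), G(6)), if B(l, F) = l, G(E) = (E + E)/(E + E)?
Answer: 10456729/1823 ≈ 5736.0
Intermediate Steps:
N(p, u) = 1
G(E) = 1 (G(E) = (2*E)/((2*E)) = (2*E)*(1/(2*E)) = 1)
(5735 + O(-85, 123)) + B(N(-3, -6), G(6)) = (5735 + 1/(123 - 20*(-85))) + 1 = (5735 + 1/(123 + 1700)) + 1 = (5735 + 1/1823) + 1 = 10454906/1823 + 1 = 10456729/1823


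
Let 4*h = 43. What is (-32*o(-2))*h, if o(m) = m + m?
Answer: 1376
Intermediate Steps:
h = 43/4 (h = (¼)*43 = 43/4 ≈ 10.750)
o(m) = 2*m
(-32*o(-2))*h = -64*(-2)*(43/4) = -32*(-4)*(43/4) = 128*(43/4) = 1376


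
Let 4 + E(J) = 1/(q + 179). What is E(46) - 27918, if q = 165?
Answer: -9605167/344 ≈ -27922.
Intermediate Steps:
E(J) = -1375/344 (E(J) = -4 + 1/(165 + 179) = -4 + 1/344 = -1375/344)
E(46) - 27918 = -1375/344 - 27918 = -9605167/344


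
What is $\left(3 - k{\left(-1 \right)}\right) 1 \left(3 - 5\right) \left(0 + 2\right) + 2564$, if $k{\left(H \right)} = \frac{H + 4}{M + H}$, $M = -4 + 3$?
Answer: $2546$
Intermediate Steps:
$M = -1$
$k{\left(H \right)} = \frac{4 + H}{-1 + H}$ ($k{\left(H \right)} = \frac{H + 4}{-1 + H} = \frac{4 + H}{-1 + H}$)
$\left(3 - k{\left(-1 \right)}\right) 1 \left(3 - 5\right) \left(0 + 2\right) + 2564 = \left(3 - \frac{4 - 1}{-1 - 1}\right) 1 \left(3 - 5\right) \left(0 + 2\right) + 2564 = \left(3 - \frac{1}{-2} \cdot 3\right) 1 \left(\left(-2\right) 2\right) + 2564 = \left(3 - \left(- \frac{1}{2}\right) 3\right) 1 \left(-4\right) + 2564 = \left(3 - - \frac{3}{2}\right) 1 \left(-4\right) + 2564 = \left(3 + \frac{3}{2}\right) 1 \left(-4\right) + 2564 = \frac{9}{2} \cdot 1 \left(-4\right) + 2564 = \frac{9}{2} \left(-4\right) + 2564 = -18 + 2564 = 2546$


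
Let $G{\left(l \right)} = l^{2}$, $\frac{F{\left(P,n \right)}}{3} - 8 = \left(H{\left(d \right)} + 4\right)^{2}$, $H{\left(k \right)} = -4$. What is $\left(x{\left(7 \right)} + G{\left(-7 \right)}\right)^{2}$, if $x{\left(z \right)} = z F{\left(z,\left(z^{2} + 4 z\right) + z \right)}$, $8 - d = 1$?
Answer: $47089$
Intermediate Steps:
$d = 7$ ($d = 8 - 1 = 7$)
$F{\left(P,n \right)} = 24$ ($F{\left(P,n \right)} = 24 + 3 \left(-4 + 4\right)^{2} = 24 + 3 \cdot 0^{2} = 24 + 3 \cdot 0 = 24 + 0 = 24$)
$x{\left(z \right)} = 24 z$ ($x{\left(z \right)} = z 24 = 24 z$)
$\left(x{\left(7 \right)} + G{\left(-7 \right)}\right)^{2} = \left(24 \cdot 7 + \left(-7\right)^{2}\right)^{2} = \left(168 + 49\right)^{2} = 217^{2} = 47089$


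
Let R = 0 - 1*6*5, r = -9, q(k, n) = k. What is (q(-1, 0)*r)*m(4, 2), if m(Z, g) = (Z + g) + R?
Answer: -216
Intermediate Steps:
R = -30 (R = 0 - 6*5 = 0 - 1*30 = 0 - 30 = -30)
m(Z, g) = -30 + Z + g (m(Z, g) = (Z + g) - 30 = -30 + Z + g)
(q(-1, 0)*r)*m(4, 2) = (-1*(-9))*(-30 + 4 + 2) = 9*(-24) = -216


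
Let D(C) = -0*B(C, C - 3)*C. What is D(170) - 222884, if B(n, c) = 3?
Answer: -222884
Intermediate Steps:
D(C) = 0 (D(C) = -0*3*C = -0*C = -1*0 = 0)
D(170) - 222884 = 0 - 222884 = -222884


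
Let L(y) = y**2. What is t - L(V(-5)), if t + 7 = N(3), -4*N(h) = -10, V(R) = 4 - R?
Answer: -171/2 ≈ -85.500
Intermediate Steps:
N(h) = 5/2 (N(h) = -1/4*(-10) = 5/2)
t = -9/2 (t = -7 + 5/2 = -9/2 ≈ -4.5000)
t - L(V(-5)) = -9/2 - (4 - 1*(-5))**2 = -9/2 - (4 + 5)**2 = -9/2 - 1*9**2 = -9/2 - 1*81 = -9/2 - 81 = -171/2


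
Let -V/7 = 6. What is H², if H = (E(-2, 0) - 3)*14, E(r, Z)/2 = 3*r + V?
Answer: 1920996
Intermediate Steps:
V = -42 (V = -7*6 = -42)
E(r, Z) = -84 + 6*r (E(r, Z) = 2*(3*r - 42) = 2*(-42 + 3*r) = -84 + 6*r)
H = -1386 (H = ((-84 + 6*(-2)) - 3)*14 = ((-84 - 12) - 3)*14 = (-96 - 3)*14 = -99*14 = -1386)
H² = (-1386)² = 1920996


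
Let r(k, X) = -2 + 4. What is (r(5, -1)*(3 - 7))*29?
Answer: -232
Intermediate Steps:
r(k, X) = 2
(r(5, -1)*(3 - 7))*29 = (2*(3 - 7))*29 = (2*(-4))*29 = -8*29 = -232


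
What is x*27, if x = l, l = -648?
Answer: -17496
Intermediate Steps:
x = -648
x*27 = -648*27 = -17496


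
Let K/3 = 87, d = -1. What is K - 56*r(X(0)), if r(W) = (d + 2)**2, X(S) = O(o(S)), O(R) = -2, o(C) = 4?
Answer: 205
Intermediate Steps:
X(S) = -2
r(W) = 1 (r(W) = (-1 + 2)**2 = 1**2 = 1)
K = 261 (K = 3*87 = 261)
K - 56*r(X(0)) = 261 - 56*1 = 261 - 56 = 205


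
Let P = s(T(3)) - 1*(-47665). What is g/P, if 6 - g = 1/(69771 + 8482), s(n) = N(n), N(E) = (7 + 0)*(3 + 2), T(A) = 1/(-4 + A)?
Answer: 469517/3732668100 ≈ 0.00012579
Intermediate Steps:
N(E) = 35 (N(E) = 7*5 = 35)
s(n) = 35
g = 469517/78253 (g = 6 - 1/(69771 + 8482) = 6 - 1/78253 = 469517/78253 ≈ 6.0000)
P = 47700 (P = 35 - 1*(-47665) = 35 + 47665 = 47700)
g/P = (469517/78253)/47700 = (469517/78253)*(1/47700) = 469517/3732668100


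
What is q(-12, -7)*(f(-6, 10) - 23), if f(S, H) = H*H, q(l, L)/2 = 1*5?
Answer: 770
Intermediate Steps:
q(l, L) = 10 (q(l, L) = 2*(1*5) = 2*5 = 10)
f(S, H) = H**2
q(-12, -7)*(f(-6, 10) - 23) = 10*(10**2 - 23) = 10*(100 - 23) = 10*77 = 770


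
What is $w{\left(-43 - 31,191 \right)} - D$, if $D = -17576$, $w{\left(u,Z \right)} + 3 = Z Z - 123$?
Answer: $53931$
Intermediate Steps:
$w{\left(u,Z \right)} = -126 + Z^{2}$ ($w{\left(u,Z \right)} = -3 + \left(Z Z - 123\right) = -3 + \left(Z^{2} - 123\right) = -3 + \left(-123 + Z^{2}\right) = -126 + Z^{2}$)
$w{\left(-43 - 31,191 \right)} - D = \left(-126 + 191^{2}\right) - -17576 = \left(-126 + 36481\right) + 17576 = 36355 + 17576 = 53931$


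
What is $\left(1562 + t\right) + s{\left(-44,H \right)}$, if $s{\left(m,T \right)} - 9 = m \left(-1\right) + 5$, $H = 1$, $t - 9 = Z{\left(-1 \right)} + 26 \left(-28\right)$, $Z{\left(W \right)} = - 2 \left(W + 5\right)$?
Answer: $893$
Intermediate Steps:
$Z{\left(W \right)} = -10 - 2 W$ ($Z{\left(W \right)} = - 2 \left(5 + W\right) = -10 - 2 W$)
$t = -727$ ($t = 9 + \left(\left(-10 - -2\right) + 26 \left(-28\right)\right) = 9 + \left(\left(-10 + 2\right) - 728\right) = 9 - 736 = -727$)
$s{\left(m,T \right)} = 14 - m$ ($s{\left(m,T \right)} = 9 + \left(m \left(-1\right) + 5\right) = 9 - \left(-5 + m\right) = 14 - m$)
$\left(1562 + t\right) + s{\left(-44,H \right)} = \left(1562 - 727\right) + \left(14 - -44\right) = 835 + \left(14 + 44\right) = 835 + 58 = 893$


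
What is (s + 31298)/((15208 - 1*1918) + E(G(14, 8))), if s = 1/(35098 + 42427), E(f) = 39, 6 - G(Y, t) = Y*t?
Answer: 2426377451/1033330725 ≈ 2.3481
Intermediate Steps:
G(Y, t) = 6 - Y*t
s = 1/77525 ≈ 1.2899e-5
(s + 31298)/((15208 - 1*1918) + E(G(14, 8))) = (1/77525 + 31298)/((15208 - 1*1918) + 39) = 2426377451/(77525*((15208 - 1918) + 39)) = 2426377451/(77525*(13290 + 39)) = (2426377451/77525)/13329 = (2426377451/77525)*(1/13329) = 2426377451/1033330725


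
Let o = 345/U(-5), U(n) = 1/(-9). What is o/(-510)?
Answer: 207/34 ≈ 6.0882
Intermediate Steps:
U(n) = -⅑
o = -3105 (o = 345/(-⅑) = 345*(-9) = -3105)
o/(-510) = -3105/(-510) = -3105*(-1/510) = 207/34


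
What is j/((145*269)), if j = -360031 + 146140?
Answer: -213891/39005 ≈ -5.4837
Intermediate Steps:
j = -213891
j/((145*269)) = -213891/(145*269) = -213891/39005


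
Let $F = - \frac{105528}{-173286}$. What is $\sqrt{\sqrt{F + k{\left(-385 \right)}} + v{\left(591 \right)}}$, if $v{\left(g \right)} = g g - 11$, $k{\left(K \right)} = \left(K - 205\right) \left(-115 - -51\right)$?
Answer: $\frac{\sqrt{32370039385830 + 19254 \sqrt{874905087733}}}{9627} \approx 591.16$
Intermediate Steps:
$F = \frac{17588}{28881}$ ($F = \left(-105528\right) \left(- \frac{1}{173286}\right) = \frac{17588}{28881} \approx 0.60898$)
$k{\left(K \right)} = 13120 - 64 K$ ($k{\left(K \right)} = \left(-205 + K\right) \left(-115 + 51\right) = \left(-205 + K\right) \left(-64\right) = 13120 - 64 K$)
$v{\left(g \right)} = -11 + g^{2}$ ($v{\left(g \right)} = g^{2} - 11 = -11 + g^{2}$)
$\sqrt{\sqrt{F + k{\left(-385 \right)}} + v{\left(591 \right)}} = \sqrt{\sqrt{\frac{17588}{28881} + \left(13120 - -24640\right)} - \left(11 - 591^{2}\right)} = \sqrt{\sqrt{\frac{17588}{28881} + \left(13120 + 24640\right)} + \left(-11 + 349281\right)} = \sqrt{\sqrt{\frac{17588}{28881} + 37760} + 349270} = \sqrt{\sqrt{\frac{1090564148}{28881}} + 349270} = \sqrt{\frac{2 \sqrt{874905087733}}{9627} + 349270} = \sqrt{349270 + \frac{2 \sqrt{874905087733}}{9627}}$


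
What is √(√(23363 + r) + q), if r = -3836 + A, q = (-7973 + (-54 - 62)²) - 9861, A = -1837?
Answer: √(-4378 + √17690) ≈ 65.154*I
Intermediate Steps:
q = -4378 (q = (-7973 + (-116)²) - 9861 = (-7973 + 13456) - 9861 = 5483 - 9861 = -4378)
r = -5673 (r = -3836 - 1837 = -5673)
√(√(23363 + r) + q) = √(√(23363 - 5673) - 4378) = √(√17690 - 4378) = √(-4378 + √17690)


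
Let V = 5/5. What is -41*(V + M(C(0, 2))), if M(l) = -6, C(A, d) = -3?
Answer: 205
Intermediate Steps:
V = 1 (V = 5*(⅕) = 1)
-41*(V + M(C(0, 2))) = -41*(1 - 6) = -41*(-5) = 205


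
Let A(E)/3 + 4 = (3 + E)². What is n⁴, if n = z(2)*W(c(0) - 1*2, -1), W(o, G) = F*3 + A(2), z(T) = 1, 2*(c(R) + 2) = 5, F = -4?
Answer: 6765201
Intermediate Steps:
c(R) = ½ (c(R) = -2 + (½)*5 = -2 + 5/2 = ½)
A(E) = -12 + 3*(3 + E)²
W(o, G) = 51 (W(o, G) = -4*3 + (-12 + 3*(3 + 2)²) = -12 + (-12 + 3*5²) = -12 + (-12 + 3*25) = -12 + (-12 + 75) = -12 + 63 = 51)
n = 51 (n = 1*51 = 51)
n⁴ = 51⁴ = 6765201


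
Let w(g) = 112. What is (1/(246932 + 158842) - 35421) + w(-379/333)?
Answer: -14327474165/405774 ≈ -35309.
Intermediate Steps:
(1/(246932 + 158842) - 35421) + w(-379/333) = (1/(246932 + 158842) - 35421) + 112 = (1/405774 - 35421) + 112 = -14372920853/405774 + 112 = -14327474165/405774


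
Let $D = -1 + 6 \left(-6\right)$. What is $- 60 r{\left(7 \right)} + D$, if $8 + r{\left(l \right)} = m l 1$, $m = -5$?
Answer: $2543$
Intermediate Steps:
$r{\left(l \right)} = -8 - 5 l$ ($r{\left(l \right)} = -8 + - 5 l 1 = -8 - 5 l$)
$D = -37$ ($D = -1 - 36 = -37$)
$- 60 r{\left(7 \right)} + D = - 60 \left(-8 - 35\right) - 37 = \left(-60\right) \left(-43\right) - 37 = 2580 - 37 = 2543$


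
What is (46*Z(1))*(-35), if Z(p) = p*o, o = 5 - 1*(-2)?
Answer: -11270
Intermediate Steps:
o = 7 (o = 5 + 2 = 7)
Z(p) = 7*p (Z(p) = p*7 = 7*p)
(46*Z(1))*(-35) = (46*(7*1))*(-35) = (46*7)*(-35) = 322*(-35) = -11270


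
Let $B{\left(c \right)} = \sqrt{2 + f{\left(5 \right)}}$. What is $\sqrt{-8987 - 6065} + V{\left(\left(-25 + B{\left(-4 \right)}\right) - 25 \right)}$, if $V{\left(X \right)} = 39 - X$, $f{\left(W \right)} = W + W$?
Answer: $89 - 2 \sqrt{3} + 2 i \sqrt{3763} \approx 85.536 + 122.69 i$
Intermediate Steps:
$f{\left(W \right)} = 2 W$
$B{\left(c \right)} = 2 \sqrt{3}$ ($B{\left(c \right)} = \sqrt{2 + 2 \cdot 5} = \sqrt{2 + 10} = \sqrt{12} = 2 \sqrt{3}$)
$\sqrt{-8987 - 6065} + V{\left(\left(-25 + B{\left(-4 \right)}\right) - 25 \right)} = \sqrt{-8987 - 6065} + \left(39 - \left(\left(-25 + 2 \sqrt{3}\right) - 25\right)\right) = \sqrt{-15052} + \left(39 - \left(-50 + 2 \sqrt{3}\right)\right) = 2 i \sqrt{3763} + \left(39 + \left(50 - 2 \sqrt{3}\right)\right) = 2 i \sqrt{3763} + \left(89 - 2 \sqrt{3}\right) = 89 - 2 \sqrt{3} + 2 i \sqrt{3763}$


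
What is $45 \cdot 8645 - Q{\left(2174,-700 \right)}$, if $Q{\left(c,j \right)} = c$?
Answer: $386851$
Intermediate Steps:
$45 \cdot 8645 - Q{\left(2174,-700 \right)} = 45 \cdot 8645 - 2174 = 389025 - 2174 = 386851$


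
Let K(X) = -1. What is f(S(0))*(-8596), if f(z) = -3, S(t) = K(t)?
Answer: 25788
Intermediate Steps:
S(t) = -1
f(S(0))*(-8596) = -3*(-8596) = 25788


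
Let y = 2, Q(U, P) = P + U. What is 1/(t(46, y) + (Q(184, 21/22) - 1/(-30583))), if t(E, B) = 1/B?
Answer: 336413/62389331 ≈ 0.0053922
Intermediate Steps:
1/(t(46, y) + (Q(184, 21/22) - 1/(-30583))) = 1/(1/2 + ((21/22 + 184) - 1/(-30583))) = 1/(1/2 + ((21*(1/22) + 184) - 1*(-1/30583))) = 1/(1/2 + ((21/22 + 184) + 1/30583)) = 1/(1/2 + (4069/22 + 1/30583)) = 1/(1/2 + 124442249/672826) = 1/(62389331/336413) = 336413/62389331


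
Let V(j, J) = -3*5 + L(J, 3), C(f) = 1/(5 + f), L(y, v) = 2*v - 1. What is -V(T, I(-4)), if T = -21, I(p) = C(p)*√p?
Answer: 10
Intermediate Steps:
L(y, v) = -1 + 2*v
I(p) = √p/(5 + p)
V(j, J) = -10 (V(j, J) = -3*5 + (-1 + 2*3) = -15 + (-1 + 6) = -15 + 5 = -10)
-V(T, I(-4)) = -1*(-10) = 10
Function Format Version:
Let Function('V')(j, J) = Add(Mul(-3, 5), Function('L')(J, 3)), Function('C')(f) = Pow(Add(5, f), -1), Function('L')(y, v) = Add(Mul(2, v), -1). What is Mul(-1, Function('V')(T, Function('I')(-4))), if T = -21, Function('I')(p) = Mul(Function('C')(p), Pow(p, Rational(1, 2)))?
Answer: 10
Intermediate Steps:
Function('L')(y, v) = Add(-1, Mul(2, v))
Function('I')(p) = Mul(Pow(p, Rational(1, 2)), Pow(Add(5, p), -1)) (Function('I')(p) = Mul(Pow(Add(5, p), -1), Pow(p, Rational(1, 2))) = Mul(Pow(p, Rational(1, 2)), Pow(Add(5, p), -1)))
Function('V')(j, J) = -10 (Function('V')(j, J) = Add(Mul(-3, 5), Add(-1, Mul(2, 3))) = Add(-15, Add(-1, 6)) = Add(-15, 5) = -10)
Mul(-1, Function('V')(T, Function('I')(-4))) = Mul(-1, -10) = 10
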